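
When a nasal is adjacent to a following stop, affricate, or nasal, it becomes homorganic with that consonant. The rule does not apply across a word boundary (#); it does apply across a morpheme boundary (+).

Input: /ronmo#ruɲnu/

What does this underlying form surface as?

/n/ before /m/ (labial) → [m]
/ɲ/ before /n/ (alveolar) → [n]

[rommo#runnu]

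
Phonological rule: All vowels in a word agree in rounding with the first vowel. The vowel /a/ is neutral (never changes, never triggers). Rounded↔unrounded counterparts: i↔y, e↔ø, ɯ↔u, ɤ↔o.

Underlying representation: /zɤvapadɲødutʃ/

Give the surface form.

/ø/ harmonizes with /ɤ/ ([-round]) → [e]
/u/ harmonizes with /ɤ/ ([-round]) → [ɯ]

[zɤvapadɲedɯtʃ]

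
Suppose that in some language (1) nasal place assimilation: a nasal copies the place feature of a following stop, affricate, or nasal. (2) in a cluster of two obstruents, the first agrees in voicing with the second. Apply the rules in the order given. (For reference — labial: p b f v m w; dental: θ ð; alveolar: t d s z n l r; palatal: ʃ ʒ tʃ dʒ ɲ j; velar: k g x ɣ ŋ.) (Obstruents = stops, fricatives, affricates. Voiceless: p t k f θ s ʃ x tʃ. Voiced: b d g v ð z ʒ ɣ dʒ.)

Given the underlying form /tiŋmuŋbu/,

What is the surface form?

[timmumbu]

Rule 1: /ŋ/ before /m/ (labial) → [m]
Rule 1: /ŋ/ before /b/ (labial) → [m]
After rule 1: timmumbu
Rule 2: no segment meets the rule's conditions; no change.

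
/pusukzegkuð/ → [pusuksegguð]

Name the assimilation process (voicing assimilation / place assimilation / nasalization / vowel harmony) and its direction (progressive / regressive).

voicing assimilation, progressive

/z/→[s] /k/→[g].
Each target copies a feature from the preceding segment, so the direction is progressive.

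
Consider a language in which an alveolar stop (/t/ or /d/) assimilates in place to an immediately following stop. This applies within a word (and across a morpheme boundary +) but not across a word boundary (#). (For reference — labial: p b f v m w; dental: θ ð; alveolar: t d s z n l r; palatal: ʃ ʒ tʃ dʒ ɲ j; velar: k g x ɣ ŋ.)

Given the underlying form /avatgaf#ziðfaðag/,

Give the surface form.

[avakgaf#ziðfaðag]

/t/ before /g/ (velar) → [k]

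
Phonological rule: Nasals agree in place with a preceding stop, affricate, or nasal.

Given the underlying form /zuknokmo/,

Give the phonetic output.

/n/ after /k/ (velar) → [ŋ]
/m/ after /k/ (velar) → [ŋ]

[zukŋokŋo]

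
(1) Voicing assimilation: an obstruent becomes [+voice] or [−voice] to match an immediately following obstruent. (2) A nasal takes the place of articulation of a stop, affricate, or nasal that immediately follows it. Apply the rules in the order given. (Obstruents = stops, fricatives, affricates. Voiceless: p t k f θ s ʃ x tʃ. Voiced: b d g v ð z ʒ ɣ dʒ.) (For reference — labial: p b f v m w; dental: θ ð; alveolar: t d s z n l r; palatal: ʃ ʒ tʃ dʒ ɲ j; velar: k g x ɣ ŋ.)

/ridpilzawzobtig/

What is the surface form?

Rule 1: /d/ before /p/ (voiceless) → [t]
Rule 1: /b/ before /t/ (voiceless) → [p]
After rule 1: ritpilzawzoptig
Rule 2: no segment meets the rule's conditions; no change.

[ritpilzawzoptig]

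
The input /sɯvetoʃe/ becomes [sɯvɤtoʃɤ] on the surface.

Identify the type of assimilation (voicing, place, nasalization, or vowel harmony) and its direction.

/e/→[ɤ] /e/→[ɤ].
Vowels agree with the first vowel, so the harmony is progressive.

vowel harmony, progressive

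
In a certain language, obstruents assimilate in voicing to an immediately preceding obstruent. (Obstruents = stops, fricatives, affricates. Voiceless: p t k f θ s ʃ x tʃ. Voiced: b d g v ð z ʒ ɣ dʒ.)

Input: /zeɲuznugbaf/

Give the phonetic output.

[zeɲuznugbaf]

no segment meets the rule's conditions; no change.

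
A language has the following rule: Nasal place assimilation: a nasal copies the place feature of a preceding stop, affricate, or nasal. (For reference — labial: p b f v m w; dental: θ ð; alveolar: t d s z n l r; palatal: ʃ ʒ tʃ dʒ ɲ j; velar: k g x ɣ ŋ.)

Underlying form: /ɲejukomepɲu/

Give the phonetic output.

/ɲ/ after /p/ (labial) → [m]

[ɲejukomepmu]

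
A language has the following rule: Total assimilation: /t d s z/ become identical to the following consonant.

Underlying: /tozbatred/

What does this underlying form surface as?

/z/ before /b/ → [b] (total assimilation)
/t/ before /r/ → [r] (total assimilation)

[tobbarred]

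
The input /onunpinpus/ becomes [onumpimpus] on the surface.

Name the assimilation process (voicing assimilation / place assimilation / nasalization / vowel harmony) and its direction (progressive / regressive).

/n/→[m] /n/→[m].
Each target copies a feature from the following segment, so the direction is regressive.

place assimilation, regressive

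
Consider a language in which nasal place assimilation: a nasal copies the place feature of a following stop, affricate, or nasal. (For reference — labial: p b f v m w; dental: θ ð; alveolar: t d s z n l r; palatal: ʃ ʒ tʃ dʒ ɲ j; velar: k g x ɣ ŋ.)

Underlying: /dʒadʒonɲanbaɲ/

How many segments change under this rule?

/n/ before /ɲ/ (palatal) → [ɲ]
/n/ before /b/ (labial) → [m]
2 segments change.

2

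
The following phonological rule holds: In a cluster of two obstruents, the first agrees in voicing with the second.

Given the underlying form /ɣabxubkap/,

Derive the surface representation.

/b/ before /x/ (voiceless) → [p]
/b/ before /k/ (voiceless) → [p]

[ɣapxupkap]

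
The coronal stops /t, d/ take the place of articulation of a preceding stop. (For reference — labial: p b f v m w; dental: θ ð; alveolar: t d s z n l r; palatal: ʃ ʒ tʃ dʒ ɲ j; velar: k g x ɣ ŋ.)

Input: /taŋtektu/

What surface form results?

[taŋtekku]

/t/ after /k/ (velar) → [k]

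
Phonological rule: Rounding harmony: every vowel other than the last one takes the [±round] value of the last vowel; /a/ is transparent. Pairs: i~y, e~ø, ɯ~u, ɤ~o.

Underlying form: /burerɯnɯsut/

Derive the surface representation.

/e/ harmonizes with /u/ ([+round]) → [ø]
/ɯ/ harmonizes with /u/ ([+round]) → [u]
/ɯ/ harmonizes with /u/ ([+round]) → [u]

[burørunusut]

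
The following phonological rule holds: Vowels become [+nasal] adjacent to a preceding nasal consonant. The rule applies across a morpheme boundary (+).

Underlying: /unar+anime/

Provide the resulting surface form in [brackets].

/a/ after nasal /n/ → [ã]
/i/ after nasal /n/ → [ĩ]
/e/ after nasal /m/ → [ẽ]

[unãr+anĩmẽ]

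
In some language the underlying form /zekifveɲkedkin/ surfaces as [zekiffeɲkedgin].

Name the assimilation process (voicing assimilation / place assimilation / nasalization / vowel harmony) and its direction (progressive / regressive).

voicing assimilation, progressive

/v/→[f] /k/→[g].
Each target copies a feature from the preceding segment, so the direction is progressive.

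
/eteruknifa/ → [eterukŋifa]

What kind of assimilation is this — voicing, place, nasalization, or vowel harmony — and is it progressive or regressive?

place assimilation, progressive

/n/→[ŋ].
Each target copies a feature from the preceding segment, so the direction is progressive.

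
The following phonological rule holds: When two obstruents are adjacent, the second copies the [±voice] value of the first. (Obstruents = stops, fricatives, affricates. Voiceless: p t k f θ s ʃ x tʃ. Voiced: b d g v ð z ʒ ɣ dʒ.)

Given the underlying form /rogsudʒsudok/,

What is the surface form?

[rogzudʒzudok]

/s/ after /g/ (voiced) → [z]
/s/ after /dʒ/ (voiced) → [z]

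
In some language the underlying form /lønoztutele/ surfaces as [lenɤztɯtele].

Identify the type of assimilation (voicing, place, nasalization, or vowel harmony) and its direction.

/ø/→[e] /o/→[ɤ] /u/→[ɯ].
Vowels agree with the last vowel, so the harmony is regressive.

vowel harmony, regressive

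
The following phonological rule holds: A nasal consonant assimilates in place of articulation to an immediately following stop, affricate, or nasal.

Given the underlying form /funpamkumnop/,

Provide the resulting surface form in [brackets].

/n/ before /p/ (labial) → [m]
/m/ before /k/ (velar) → [ŋ]
/m/ before /n/ (alveolar) → [n]

[fumpaŋkunnop]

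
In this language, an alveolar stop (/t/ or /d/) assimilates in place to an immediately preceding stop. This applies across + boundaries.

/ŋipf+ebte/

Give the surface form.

/t/ after /b/ (labial) → [p]

[ŋipf+ebpe]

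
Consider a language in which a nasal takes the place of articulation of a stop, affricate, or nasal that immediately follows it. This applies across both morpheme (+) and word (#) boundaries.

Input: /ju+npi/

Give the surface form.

/n/ before /p/ (labial) → [m]

[ju+mpi]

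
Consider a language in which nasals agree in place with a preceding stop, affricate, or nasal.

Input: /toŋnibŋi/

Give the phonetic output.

[toŋŋibmi]

/n/ after /ŋ/ (velar) → [ŋ]
/ŋ/ after /b/ (labial) → [m]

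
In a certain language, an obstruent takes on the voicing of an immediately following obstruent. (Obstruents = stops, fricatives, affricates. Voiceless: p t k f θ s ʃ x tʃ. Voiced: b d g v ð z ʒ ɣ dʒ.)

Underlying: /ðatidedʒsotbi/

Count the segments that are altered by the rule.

2

/dʒ/ before /s/ (voiceless) → [tʃ]
/t/ before /b/ (voiced) → [d]
2 segments change.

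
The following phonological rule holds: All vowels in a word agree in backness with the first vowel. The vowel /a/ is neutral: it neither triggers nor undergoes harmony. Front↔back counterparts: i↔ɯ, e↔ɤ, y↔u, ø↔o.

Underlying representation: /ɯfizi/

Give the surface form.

/i/ harmonizes with /ɯ/ ([+back]) → [ɯ]
/i/ harmonizes with /ɯ/ ([+back]) → [ɯ]

[ɯfɯzɯ]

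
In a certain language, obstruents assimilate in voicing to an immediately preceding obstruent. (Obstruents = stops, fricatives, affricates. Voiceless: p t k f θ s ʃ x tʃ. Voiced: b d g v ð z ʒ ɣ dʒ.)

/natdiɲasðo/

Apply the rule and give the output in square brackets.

[nattiɲasθo]

/d/ after /t/ (voiceless) → [t]
/ð/ after /s/ (voiceless) → [θ]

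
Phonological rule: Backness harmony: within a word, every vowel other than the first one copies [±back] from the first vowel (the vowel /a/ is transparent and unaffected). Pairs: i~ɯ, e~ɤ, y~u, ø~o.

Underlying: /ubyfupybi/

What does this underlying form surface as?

/y/ harmonizes with /u/ ([+back]) → [u]
/y/ harmonizes with /u/ ([+back]) → [u]
/i/ harmonizes with /u/ ([+back]) → [ɯ]

[ubufupubɯ]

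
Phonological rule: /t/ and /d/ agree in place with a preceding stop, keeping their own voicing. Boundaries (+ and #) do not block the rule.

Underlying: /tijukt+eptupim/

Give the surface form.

/t/ after /k/ (velar) → [k]
/t/ after /p/ (labial) → [p]

[tijukk+eppupim]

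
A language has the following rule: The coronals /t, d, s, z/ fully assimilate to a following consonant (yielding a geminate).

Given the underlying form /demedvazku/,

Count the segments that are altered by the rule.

/d/ before /v/ → [v] (total assimilation)
/z/ before /k/ → [k] (total assimilation)
2 segments change.

2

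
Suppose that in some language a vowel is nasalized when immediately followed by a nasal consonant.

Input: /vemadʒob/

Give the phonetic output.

[vẽmadʒob]

/e/ before nasal /m/ → [ẽ]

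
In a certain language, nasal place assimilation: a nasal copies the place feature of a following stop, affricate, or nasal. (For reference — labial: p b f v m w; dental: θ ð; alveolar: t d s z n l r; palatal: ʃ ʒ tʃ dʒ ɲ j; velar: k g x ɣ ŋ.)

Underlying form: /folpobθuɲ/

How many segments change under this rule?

No segment meets the rule's conditions.

0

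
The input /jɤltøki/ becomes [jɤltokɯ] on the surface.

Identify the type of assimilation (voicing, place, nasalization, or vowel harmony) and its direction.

vowel harmony, progressive

/ø/→[o] /i/→[ɯ].
Vowels agree with the first vowel, so the harmony is progressive.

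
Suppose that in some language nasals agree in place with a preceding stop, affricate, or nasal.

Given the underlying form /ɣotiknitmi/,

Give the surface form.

/n/ after /k/ (velar) → [ŋ]
/m/ after /t/ (alveolar) → [n]

[ɣotikŋitni]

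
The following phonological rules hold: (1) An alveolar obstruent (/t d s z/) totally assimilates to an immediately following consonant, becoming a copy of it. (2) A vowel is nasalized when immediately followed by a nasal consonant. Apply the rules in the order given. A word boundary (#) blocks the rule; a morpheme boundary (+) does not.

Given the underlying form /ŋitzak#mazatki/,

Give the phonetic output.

Rule 1: /t/ before /z/ → [z] (total assimilation)
Rule 1: /t/ before /k/ → [k] (total assimilation)
After rule 1: ŋizzak#mazakki
Rule 2: no segment meets the rule's conditions; no change.

[ŋizzak#mazakki]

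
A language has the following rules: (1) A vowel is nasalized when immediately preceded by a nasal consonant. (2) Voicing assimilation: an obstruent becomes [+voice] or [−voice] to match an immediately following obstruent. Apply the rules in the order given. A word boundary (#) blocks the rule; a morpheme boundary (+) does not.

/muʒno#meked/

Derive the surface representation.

[mũʒnõ#mẽked]

Rule 1: /u/ after nasal /m/ → [ũ]
Rule 1: /o/ after nasal /n/ → [õ]
Rule 1: /e/ after nasal /m/ → [ẽ]
After rule 1: mũʒnõ#mẽked
Rule 2: no segment meets the rule's conditions; no change.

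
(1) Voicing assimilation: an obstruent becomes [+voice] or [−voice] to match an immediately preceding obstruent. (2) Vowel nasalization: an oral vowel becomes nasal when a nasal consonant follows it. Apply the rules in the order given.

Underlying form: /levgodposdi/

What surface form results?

Rule 1: /p/ after /d/ (voiced) → [b]
Rule 1: /d/ after /s/ (voiceless) → [t]
After rule 1: levgodbosti
Rule 2: no segment meets the rule's conditions; no change.

[levgodbosti]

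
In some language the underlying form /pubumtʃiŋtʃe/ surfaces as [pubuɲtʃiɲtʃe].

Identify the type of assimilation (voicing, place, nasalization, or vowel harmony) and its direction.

place assimilation, regressive

/m/→[ɲ] /ŋ/→[ɲ].
Each target copies a feature from the following segment, so the direction is regressive.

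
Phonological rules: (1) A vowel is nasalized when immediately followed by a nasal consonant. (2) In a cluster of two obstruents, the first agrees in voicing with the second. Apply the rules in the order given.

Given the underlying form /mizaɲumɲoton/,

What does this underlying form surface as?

[mizãɲũmɲotõn]

Rule 1: /a/ before nasal /ɲ/ → [ã]
Rule 1: /u/ before nasal /m/ → [ũ]
Rule 1: /o/ before nasal /n/ → [õ]
After rule 1: mizãɲũmɲotõn
Rule 2: no segment meets the rule's conditions; no change.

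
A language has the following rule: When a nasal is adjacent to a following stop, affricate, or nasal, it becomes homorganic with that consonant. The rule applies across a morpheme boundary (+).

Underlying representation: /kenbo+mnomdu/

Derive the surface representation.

/n/ before /b/ (labial) → [m]
/m/ before /n/ (alveolar) → [n]
/m/ before /d/ (alveolar) → [n]

[kembo+nnondu]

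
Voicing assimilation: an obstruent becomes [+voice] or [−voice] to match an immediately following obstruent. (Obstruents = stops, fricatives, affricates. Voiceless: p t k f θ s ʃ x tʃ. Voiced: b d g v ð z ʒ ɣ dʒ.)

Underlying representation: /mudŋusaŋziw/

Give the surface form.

[mudŋusaŋziw]

no segment meets the rule's conditions; no change.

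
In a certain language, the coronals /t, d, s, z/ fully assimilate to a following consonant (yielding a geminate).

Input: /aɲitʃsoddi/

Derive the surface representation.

no segment meets the rule's conditions; no change.

[aɲitʃsoddi]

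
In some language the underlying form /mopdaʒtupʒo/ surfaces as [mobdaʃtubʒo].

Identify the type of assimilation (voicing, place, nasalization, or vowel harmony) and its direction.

voicing assimilation, regressive

/p/→[b] /ʒ/→[ʃ] /p/→[b].
Each target copies a feature from the following segment, so the direction is regressive.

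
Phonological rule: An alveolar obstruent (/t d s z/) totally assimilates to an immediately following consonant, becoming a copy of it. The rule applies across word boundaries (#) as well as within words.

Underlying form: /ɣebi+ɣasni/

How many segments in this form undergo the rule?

/s/ before /n/ → [n] (total assimilation)
1 segment changes.

1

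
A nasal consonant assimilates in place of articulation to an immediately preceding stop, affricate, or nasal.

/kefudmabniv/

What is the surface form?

/m/ after /d/ (alveolar) → [n]
/n/ after /b/ (labial) → [m]

[kefudnabmiv]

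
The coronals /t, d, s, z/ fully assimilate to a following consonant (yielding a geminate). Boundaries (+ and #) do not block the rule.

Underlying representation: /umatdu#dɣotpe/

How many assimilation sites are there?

/t/ before /d/ → [d] (total assimilation)
/d/ before /ɣ/ → [ɣ] (total assimilation)
/t/ before /p/ → [p] (total assimilation)
3 segments change.

3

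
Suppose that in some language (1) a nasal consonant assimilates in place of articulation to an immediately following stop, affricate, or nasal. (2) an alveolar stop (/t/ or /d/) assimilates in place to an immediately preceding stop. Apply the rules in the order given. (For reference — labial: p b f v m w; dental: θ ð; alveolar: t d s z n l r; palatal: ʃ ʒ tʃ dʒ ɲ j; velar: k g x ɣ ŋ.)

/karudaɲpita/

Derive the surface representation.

[karudampita]

Rule 1: /ɲ/ before /p/ (labial) → [m]
After rule 1: karudampita
Rule 2: no segment meets the rule's conditions; no change.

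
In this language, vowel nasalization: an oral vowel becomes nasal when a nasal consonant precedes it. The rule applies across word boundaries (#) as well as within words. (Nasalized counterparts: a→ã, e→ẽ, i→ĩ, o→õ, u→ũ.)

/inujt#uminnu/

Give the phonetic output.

/u/ after nasal /n/ → [ũ]
/i/ after nasal /m/ → [ĩ]
/u/ after nasal /n/ → [ũ]

[inũjt#umĩnnũ]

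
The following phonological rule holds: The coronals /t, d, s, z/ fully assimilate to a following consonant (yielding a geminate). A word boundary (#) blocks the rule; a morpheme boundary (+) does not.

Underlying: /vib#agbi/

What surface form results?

[vib#agbi]

no segment meets the rule's conditions; no change.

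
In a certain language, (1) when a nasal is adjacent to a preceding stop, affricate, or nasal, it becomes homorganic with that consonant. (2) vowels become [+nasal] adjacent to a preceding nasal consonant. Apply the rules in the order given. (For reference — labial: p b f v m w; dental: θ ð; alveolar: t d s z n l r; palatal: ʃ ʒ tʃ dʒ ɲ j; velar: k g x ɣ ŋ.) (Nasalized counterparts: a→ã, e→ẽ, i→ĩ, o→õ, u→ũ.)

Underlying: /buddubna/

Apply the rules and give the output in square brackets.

Rule 1: /n/ after /b/ (labial) → [m]
After rule 1: buddubma
Rule 2: /a/ after nasal /m/ → [ã]

[buddubmã]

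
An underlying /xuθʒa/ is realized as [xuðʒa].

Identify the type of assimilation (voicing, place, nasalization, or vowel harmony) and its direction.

/θ/→[ð].
Each target copies a feature from the following segment, so the direction is regressive.

voicing assimilation, regressive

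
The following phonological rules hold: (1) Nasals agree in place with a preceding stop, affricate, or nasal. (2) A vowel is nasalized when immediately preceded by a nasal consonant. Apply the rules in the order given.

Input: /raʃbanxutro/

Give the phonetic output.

Rule 1: no segment meets the rule's conditions; no change.
After rule 1: raʃbanxutro
Rule 2: no segment meets the rule's conditions; no change.

[raʃbanxutro]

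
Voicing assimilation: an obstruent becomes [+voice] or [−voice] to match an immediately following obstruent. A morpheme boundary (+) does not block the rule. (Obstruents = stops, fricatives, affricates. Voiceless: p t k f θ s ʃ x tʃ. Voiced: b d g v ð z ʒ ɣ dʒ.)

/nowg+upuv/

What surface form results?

[nowg+upuv]

no segment meets the rule's conditions; no change.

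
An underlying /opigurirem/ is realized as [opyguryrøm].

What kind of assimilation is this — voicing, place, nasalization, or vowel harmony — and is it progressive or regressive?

vowel harmony, progressive

/i/→[y] /i/→[y] /e/→[ø].
Vowels agree with the first vowel, so the harmony is progressive.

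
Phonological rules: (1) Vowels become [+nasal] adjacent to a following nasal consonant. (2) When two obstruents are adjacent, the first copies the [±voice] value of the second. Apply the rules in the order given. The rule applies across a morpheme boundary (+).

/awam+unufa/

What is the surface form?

Rule 1: /a/ before nasal /m/ → [ã]
Rule 1: /u/ before nasal /n/ → [ũ]
After rule 1: awãm+ũnufa
Rule 2: no segment meets the rule's conditions; no change.

[awãm+ũnufa]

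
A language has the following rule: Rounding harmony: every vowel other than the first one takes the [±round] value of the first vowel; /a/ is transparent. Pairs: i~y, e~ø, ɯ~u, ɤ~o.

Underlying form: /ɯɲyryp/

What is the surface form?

[ɯɲirip]

/y/ harmonizes with /ɯ/ ([-round]) → [i]
/y/ harmonizes with /ɯ/ ([-round]) → [i]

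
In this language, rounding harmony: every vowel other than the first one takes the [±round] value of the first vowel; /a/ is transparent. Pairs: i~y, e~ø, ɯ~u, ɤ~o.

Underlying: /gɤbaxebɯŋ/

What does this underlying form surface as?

no segment meets the rule's conditions; no change.

[gɤbaxebɯŋ]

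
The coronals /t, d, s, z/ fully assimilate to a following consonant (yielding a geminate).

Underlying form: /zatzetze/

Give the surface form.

[zazzezze]

/t/ before /z/ → [z] (total assimilation)
/t/ before /z/ → [z] (total assimilation)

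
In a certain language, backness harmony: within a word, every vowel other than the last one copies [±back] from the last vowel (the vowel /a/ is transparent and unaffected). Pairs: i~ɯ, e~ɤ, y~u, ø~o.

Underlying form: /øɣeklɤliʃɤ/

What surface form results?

/ø/ harmonizes with /ɤ/ ([+back]) → [o]
/e/ harmonizes with /ɤ/ ([+back]) → [ɤ]
/i/ harmonizes with /ɤ/ ([+back]) → [ɯ]

[oɣɤklɤlɯʃɤ]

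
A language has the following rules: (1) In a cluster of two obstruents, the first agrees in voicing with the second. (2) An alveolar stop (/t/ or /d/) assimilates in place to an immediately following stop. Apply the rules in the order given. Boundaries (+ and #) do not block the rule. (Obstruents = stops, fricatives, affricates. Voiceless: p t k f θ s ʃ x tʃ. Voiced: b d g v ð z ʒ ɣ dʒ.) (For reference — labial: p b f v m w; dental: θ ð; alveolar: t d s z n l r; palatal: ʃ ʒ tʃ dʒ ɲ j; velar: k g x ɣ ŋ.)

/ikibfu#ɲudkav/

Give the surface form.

Rule 1: /b/ before /f/ (voiceless) → [p]
Rule 1: /d/ before /k/ (voiceless) → [t]
After rule 1: ikipfu#ɲutkav
Rule 2: /t/ before /k/ (velar) → [k]

[ikipfu#ɲukkav]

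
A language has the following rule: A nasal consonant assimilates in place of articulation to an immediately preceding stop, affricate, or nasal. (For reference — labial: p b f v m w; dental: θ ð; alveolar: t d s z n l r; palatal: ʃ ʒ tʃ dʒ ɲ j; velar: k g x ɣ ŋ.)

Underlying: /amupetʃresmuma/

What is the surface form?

[amupetʃresmuma]

no segment meets the rule's conditions; no change.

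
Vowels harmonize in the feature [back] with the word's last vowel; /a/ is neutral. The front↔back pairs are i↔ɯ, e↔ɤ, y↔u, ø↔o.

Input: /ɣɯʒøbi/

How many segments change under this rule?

1

/ɯ/ harmonizes with /i/ ([-back]) → [i]
1 segment changes.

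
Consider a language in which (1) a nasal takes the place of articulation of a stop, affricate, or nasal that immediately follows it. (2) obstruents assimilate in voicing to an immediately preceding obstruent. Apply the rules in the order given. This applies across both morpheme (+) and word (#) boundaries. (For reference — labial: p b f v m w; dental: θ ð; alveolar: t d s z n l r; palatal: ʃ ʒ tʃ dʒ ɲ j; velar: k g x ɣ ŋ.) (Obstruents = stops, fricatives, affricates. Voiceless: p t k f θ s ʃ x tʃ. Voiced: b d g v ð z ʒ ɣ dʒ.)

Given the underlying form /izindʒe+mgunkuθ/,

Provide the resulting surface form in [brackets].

Rule 1: /n/ before /dʒ/ (palatal) → [ɲ]
Rule 1: /m/ before /g/ (velar) → [ŋ]
Rule 1: /n/ before /k/ (velar) → [ŋ]
After rule 1: iziɲdʒe+ŋguŋkuθ
Rule 2: no segment meets the rule's conditions; no change.

[iziɲdʒe+ŋguŋkuθ]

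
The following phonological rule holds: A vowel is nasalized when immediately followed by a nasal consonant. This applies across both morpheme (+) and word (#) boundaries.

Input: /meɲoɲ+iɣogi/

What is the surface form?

[mẽɲõɲ+iɣogi]

/e/ before nasal /ɲ/ → [ẽ]
/o/ before nasal /ɲ/ → [õ]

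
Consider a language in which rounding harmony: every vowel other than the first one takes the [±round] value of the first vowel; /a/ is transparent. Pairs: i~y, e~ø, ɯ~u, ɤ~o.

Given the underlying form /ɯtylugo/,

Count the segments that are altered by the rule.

/y/ harmonizes with /ɯ/ ([-round]) → [i]
/u/ harmonizes with /ɯ/ ([-round]) → [ɯ]
/o/ harmonizes with /ɯ/ ([-round]) → [ɤ]
3 segments change.

3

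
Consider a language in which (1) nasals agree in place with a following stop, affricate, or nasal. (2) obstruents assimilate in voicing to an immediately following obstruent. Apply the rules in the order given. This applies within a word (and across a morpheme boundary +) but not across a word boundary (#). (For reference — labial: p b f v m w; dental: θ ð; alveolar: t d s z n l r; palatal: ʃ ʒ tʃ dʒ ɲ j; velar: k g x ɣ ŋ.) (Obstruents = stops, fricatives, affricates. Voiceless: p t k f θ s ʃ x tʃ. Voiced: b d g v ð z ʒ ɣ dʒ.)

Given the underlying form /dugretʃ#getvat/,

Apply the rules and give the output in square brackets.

[dugretʃ#gedvat]

Rule 1: no segment meets the rule's conditions; no change.
After rule 1: dugretʃ#getvat
Rule 2: /t/ before /v/ (voiced) → [d]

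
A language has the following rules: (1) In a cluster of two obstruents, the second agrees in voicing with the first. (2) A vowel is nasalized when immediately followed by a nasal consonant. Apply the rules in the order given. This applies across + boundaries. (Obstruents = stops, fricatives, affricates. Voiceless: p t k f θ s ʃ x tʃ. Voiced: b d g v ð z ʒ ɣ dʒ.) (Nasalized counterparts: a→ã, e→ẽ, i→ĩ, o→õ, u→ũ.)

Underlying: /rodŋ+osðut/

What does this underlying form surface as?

[rodŋ+osθut]

Rule 1: /ð/ after /s/ (voiceless) → [θ]
After rule 1: rodŋ+osθut
Rule 2: no segment meets the rule's conditions; no change.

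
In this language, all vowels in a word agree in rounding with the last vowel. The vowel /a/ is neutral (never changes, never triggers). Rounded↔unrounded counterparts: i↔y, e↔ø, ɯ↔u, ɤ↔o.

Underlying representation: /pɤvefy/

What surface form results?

/ɤ/ harmonizes with /y/ ([+round]) → [o]
/e/ harmonizes with /y/ ([+round]) → [ø]

[povøfy]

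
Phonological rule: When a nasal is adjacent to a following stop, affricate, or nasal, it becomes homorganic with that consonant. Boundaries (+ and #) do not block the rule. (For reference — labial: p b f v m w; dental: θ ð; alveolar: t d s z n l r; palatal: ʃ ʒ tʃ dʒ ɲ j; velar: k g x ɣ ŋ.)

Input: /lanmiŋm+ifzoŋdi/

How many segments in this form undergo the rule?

/n/ before /m/ (labial) → [m]
/ŋ/ before /m/ (labial) → [m]
/ŋ/ before /d/ (alveolar) → [n]
3 segments change.

3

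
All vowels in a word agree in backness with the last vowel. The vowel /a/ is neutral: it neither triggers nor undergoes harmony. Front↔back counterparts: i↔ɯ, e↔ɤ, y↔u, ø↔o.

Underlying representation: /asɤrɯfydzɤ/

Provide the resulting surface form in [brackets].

/y/ harmonizes with /ɤ/ ([+back]) → [u]

[asɤrɯfudzɤ]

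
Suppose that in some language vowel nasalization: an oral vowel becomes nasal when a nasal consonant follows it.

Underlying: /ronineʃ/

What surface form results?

[rõnĩneʃ]

/o/ before nasal /n/ → [õ]
/i/ before nasal /n/ → [ĩ]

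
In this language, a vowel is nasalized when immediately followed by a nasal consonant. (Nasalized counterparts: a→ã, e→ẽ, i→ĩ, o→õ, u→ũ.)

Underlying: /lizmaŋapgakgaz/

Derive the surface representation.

/a/ before nasal /ŋ/ → [ã]

[lizmãŋapgakgaz]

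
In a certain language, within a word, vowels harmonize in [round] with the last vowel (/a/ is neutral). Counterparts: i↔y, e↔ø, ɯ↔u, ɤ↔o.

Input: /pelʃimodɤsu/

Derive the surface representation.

/e/ harmonizes with /u/ ([+round]) → [ø]
/i/ harmonizes with /u/ ([+round]) → [y]
/ɤ/ harmonizes with /u/ ([+round]) → [o]

[pølʃymodosu]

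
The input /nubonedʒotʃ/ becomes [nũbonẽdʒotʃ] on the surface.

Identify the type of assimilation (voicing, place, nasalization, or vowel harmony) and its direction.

nasalization, progressive

/u/→[ũ] /e/→[ẽ].
Each target copies a feature from the preceding segment, so the direction is progressive.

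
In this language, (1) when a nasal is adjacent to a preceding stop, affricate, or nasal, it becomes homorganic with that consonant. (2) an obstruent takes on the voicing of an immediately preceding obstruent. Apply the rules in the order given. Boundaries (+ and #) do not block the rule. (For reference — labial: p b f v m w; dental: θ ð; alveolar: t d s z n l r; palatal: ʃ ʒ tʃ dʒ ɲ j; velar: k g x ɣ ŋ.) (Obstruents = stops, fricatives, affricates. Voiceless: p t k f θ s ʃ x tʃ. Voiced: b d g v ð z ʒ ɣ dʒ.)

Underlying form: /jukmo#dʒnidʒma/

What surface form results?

[jukŋo#dʒɲidʒɲa]

Rule 1: /m/ after /k/ (velar) → [ŋ]
Rule 1: /n/ after /dʒ/ (palatal) → [ɲ]
Rule 1: /m/ after /dʒ/ (palatal) → [ɲ]
After rule 1: jukŋo#dʒɲidʒɲa
Rule 2: no segment meets the rule's conditions; no change.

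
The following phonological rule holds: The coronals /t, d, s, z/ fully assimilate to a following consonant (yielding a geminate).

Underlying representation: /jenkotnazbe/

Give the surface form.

[jenkonnabbe]

/t/ before /n/ → [n] (total assimilation)
/z/ before /b/ → [b] (total assimilation)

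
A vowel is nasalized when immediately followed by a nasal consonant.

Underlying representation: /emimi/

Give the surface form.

/e/ before nasal /m/ → [ẽ]
/i/ before nasal /m/ → [ĩ]

[ẽmĩmi]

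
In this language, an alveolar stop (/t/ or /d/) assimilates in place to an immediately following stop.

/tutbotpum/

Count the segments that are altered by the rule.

2

/t/ before /b/ (labial) → [p]
/t/ before /p/ (labial) → [p]
2 segments change.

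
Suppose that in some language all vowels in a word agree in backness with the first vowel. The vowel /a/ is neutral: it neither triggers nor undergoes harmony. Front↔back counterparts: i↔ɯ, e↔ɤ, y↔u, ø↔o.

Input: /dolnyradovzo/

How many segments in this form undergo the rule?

/y/ harmonizes with /o/ ([+back]) → [u]
1 segment changes.

1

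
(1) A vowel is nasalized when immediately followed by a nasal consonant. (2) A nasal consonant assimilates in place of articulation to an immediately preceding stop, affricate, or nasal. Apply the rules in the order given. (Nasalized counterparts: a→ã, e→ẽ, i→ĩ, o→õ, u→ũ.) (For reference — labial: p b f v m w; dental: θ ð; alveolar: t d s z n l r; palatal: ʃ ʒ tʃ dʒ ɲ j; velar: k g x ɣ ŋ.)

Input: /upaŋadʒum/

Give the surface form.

[upãŋadʒũm]

Rule 1: /a/ before nasal /ŋ/ → [ã]
Rule 1: /u/ before nasal /m/ → [ũ]
After rule 1: upãŋadʒũm
Rule 2: no segment meets the rule's conditions; no change.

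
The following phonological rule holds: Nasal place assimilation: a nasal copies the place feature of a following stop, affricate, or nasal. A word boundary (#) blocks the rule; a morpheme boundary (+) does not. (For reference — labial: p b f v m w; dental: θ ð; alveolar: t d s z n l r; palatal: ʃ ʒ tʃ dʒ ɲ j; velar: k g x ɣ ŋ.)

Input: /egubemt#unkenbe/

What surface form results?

/m/ before /t/ (alveolar) → [n]
/n/ before /k/ (velar) → [ŋ]
/n/ before /b/ (labial) → [m]

[egubent#uŋkembe]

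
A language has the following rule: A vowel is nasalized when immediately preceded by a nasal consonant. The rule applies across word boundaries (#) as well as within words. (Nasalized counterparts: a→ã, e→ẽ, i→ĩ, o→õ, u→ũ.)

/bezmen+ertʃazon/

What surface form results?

/e/ after nasal /m/ → [ẽ]
/e/ after nasal /n/ → [ẽ]

[bezmẽn+ẽrtʃazon]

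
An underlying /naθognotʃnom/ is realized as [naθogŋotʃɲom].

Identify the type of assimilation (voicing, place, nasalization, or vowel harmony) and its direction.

place assimilation, progressive

/n/→[ŋ] /n/→[ɲ].
Each target copies a feature from the preceding segment, so the direction is progressive.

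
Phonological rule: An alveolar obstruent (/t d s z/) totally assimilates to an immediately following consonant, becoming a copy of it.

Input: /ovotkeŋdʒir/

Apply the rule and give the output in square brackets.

/t/ before /k/ → [k] (total assimilation)

[ovokkeŋdʒir]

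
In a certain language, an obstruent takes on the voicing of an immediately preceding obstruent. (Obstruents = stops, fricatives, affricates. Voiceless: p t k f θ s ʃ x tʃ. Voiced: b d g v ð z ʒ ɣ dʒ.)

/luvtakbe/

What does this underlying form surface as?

/t/ after /v/ (voiced) → [d]
/b/ after /k/ (voiceless) → [p]

[luvdakpe]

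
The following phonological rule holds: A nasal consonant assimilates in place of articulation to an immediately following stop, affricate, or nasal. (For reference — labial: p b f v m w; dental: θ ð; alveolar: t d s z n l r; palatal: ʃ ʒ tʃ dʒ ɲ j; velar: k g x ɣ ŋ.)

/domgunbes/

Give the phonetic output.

[doŋgumbes]

/m/ before /g/ (velar) → [ŋ]
/n/ before /b/ (labial) → [m]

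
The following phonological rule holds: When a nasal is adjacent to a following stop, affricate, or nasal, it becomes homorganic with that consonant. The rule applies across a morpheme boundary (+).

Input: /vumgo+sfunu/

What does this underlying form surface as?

/m/ before /g/ (velar) → [ŋ]

[vuŋgo+sfunu]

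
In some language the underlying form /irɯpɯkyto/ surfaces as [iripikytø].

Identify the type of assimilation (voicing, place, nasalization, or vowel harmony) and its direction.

/ɯ/→[i] /ɯ/→[i] /o/→[ø].
Vowels agree with the first vowel, so the harmony is progressive.

vowel harmony, progressive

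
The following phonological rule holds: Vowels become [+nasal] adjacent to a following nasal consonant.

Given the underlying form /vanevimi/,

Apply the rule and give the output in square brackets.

/a/ before nasal /n/ → [ã]
/i/ before nasal /m/ → [ĩ]

[vãnevĩmi]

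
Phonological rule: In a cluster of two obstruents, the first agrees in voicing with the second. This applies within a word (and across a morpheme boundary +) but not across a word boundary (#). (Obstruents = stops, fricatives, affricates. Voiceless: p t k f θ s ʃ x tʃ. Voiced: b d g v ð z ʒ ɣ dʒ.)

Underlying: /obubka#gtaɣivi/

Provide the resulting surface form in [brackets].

/b/ before /k/ (voiceless) → [p]
/g/ before /t/ (voiceless) → [k]

[obupka#ktaɣivi]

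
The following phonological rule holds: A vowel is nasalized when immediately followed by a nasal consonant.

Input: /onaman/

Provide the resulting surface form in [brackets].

[õnãmãn]

/o/ before nasal /n/ → [õ]
/a/ before nasal /m/ → [ã]
/a/ before nasal /n/ → [ã]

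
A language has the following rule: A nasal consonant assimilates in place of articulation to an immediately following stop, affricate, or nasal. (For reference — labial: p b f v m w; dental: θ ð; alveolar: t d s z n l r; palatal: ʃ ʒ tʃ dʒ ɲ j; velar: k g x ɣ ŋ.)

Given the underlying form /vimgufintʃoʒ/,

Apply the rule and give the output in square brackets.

/m/ before /g/ (velar) → [ŋ]
/n/ before /tʃ/ (palatal) → [ɲ]

[viŋgufiɲtʃoʒ]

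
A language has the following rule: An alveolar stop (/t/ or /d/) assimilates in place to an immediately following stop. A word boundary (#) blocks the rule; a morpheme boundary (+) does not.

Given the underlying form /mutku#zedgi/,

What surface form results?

[mukku#zeggi]

/t/ before /k/ (velar) → [k]
/d/ before /g/ (velar) → [g]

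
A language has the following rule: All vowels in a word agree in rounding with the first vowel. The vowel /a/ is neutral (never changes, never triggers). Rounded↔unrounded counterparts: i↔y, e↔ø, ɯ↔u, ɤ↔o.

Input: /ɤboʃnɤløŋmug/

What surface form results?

[ɤbɤʃnɤleŋmɯg]

/o/ harmonizes with /ɤ/ ([-round]) → [ɤ]
/ø/ harmonizes with /ɤ/ ([-round]) → [e]
/u/ harmonizes with /ɤ/ ([-round]) → [ɯ]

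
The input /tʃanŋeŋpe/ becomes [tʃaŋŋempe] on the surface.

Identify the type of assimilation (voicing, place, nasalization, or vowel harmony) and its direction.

/n/→[ŋ] /ŋ/→[m].
Each target copies a feature from the following segment, so the direction is regressive.

place assimilation, regressive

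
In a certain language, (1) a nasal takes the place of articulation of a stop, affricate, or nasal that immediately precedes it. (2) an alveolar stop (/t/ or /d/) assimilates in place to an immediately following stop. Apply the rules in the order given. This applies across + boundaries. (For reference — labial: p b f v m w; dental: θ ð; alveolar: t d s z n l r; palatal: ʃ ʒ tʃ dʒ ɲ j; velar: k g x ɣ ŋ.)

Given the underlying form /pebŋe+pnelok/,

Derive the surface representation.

[pebme+pmelok]

Rule 1: /ŋ/ after /b/ (labial) → [m]
Rule 1: /n/ after /p/ (labial) → [m]
After rule 1: pebme+pmelok
Rule 2: no segment meets the rule's conditions; no change.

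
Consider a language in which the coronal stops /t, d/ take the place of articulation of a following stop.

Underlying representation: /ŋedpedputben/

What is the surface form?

[ŋebpebpupben]

/d/ before /p/ (labial) → [b]
/d/ before /p/ (labial) → [b]
/t/ before /b/ (labial) → [p]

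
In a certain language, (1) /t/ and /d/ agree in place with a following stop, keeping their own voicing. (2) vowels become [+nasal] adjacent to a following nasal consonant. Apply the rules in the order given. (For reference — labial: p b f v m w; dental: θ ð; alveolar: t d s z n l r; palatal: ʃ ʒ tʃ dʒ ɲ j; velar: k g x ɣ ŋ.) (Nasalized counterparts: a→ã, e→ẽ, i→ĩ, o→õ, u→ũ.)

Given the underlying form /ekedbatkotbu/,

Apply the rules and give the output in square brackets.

[ekebbakkopbu]

Rule 1: /d/ before /b/ (labial) → [b]
Rule 1: /t/ before /k/ (velar) → [k]
Rule 1: /t/ before /b/ (labial) → [p]
After rule 1: ekebbakkopbu
Rule 2: no segment meets the rule's conditions; no change.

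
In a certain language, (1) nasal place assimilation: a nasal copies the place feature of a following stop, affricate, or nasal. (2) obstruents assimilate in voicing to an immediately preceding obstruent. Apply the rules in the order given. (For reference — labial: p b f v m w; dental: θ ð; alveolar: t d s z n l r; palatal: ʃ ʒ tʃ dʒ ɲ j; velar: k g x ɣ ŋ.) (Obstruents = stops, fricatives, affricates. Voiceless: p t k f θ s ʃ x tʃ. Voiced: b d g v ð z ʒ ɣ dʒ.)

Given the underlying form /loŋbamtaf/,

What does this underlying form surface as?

Rule 1: /ŋ/ before /b/ (labial) → [m]
Rule 1: /m/ before /t/ (alveolar) → [n]
After rule 1: lombantaf
Rule 2: no segment meets the rule's conditions; no change.

[lombantaf]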